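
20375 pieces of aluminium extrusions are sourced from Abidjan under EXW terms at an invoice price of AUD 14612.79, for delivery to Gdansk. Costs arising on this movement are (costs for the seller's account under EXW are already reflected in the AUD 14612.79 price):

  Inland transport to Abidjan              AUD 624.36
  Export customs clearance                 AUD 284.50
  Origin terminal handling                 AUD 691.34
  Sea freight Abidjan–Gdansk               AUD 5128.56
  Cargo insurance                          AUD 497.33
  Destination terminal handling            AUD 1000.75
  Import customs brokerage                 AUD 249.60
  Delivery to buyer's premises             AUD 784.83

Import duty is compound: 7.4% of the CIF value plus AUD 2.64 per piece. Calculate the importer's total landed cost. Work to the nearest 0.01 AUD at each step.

Total landed cost: AUD 79280.14

EXW: the seller makes goods available at their premises; the buyer bears all onward costs.
CIF value = EXW price + inland to port + export clearance + origin terminal + freight + insurance = 14612.79 + 624.36 + 284.50 + 691.34 + 5128.56 + 497.33 = 21838.88
Ad valorem component: 21838.88 × 7.4% = 1616.08
Specific component: 20375 × 2.64 = 53790.00
Import duty = 1616.08 + 53790.00 = 55406.08
Buyer bears: inland to port 624.36 + export clearance 284.50 + origin terminal 691.34 + freight 5128.56 + insurance 497.33 + destination terminal 1000.75 + brokerage 249.60 + delivery 784.83 + duty 55406.08 = 64667.35
Landed cost = invoice 14612.79 + 64667.35 = 79280.14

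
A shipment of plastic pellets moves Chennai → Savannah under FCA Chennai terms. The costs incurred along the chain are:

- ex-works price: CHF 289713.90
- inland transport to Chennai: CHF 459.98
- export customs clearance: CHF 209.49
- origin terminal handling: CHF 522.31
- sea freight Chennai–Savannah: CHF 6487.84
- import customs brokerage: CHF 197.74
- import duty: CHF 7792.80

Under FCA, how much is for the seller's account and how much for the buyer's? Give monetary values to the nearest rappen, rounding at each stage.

Seller: CHF 290383.37; buyer: CHF 15000.69

FCA: the seller delivers export-cleared goods to the carrier; the buyer bears costs from that point.
Seller's account: goods 289713.90 + inland to port 459.98 + export clearance 209.49 = 290383.37
Buyer's account: origin terminal 522.31 + freight 6487.84 + brokerage 197.74 + duty 7792.80 = 15000.69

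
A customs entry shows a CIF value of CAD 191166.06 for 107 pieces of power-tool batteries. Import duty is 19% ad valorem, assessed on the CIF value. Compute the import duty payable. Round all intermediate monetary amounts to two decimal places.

Import duty = 191166.06 × 19% = 36321.55

Import duty: CAD 36321.55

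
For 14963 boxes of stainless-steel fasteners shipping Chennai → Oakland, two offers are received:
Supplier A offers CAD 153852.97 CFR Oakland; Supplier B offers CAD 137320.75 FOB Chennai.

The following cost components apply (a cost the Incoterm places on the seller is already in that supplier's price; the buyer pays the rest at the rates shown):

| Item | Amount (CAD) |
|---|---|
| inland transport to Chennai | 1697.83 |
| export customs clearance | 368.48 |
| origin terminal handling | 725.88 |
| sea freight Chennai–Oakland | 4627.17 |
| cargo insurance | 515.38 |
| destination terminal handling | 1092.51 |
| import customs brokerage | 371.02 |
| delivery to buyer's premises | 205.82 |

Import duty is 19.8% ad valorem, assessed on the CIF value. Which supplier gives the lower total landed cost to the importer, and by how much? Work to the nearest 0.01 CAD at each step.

Supplier B is cheaper by CAD 14262.25

Supplier A (CFR):
CIF value = CFR price + insurance = 153852.97 + 515.38 = 154368.35
Import duty = 154368.35 × 19.8% = 30564.93
Buyer bears (A): 515.38 + 1092.51 + 371.02 + 205.82 = 2184.73
Landed cost (A) = invoice 153852.97 + 2184.73 + duty 30564.93 = 186602.63
Supplier B (FOB):
CIF value = FOB price + freight + insurance = 137320.75 + 4627.17 + 515.38 = 142463.30
Import duty = 142463.30 × 19.8% = 28207.73
Buyer bears (B): 4627.17 + 515.38 + 1092.51 + 371.02 + 205.82 = 6811.90
Landed cost (B) = invoice 137320.75 + 6811.90 + duty 28207.73 = 172340.38
Difference = |186602.63 − 172340.38| = 14262.25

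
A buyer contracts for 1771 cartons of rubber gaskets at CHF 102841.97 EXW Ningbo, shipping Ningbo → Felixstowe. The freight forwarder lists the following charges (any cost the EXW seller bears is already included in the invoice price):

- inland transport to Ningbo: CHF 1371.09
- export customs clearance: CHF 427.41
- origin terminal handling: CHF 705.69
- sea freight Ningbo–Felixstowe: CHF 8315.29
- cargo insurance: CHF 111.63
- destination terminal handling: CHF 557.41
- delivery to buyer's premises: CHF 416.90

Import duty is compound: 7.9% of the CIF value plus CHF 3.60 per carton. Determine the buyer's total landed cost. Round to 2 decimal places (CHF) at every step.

EXW: the seller makes goods available at their premises; the buyer bears all onward costs.
CIF value = EXW price + inland to port + export clearance + origin terminal + freight + insurance = 102841.97 + 1371.09 + 427.41 + 705.69 + 8315.29 + 111.63 = 113773.08
Ad valorem component: 113773.08 × 7.9% = 8988.07
Specific component: 1771 × 3.60 = 6375.60
Import duty = 8988.07 + 6375.60 = 15363.67
Buyer bears: inland to port 1371.09 + export clearance 427.41 + origin terminal 705.69 + freight 8315.29 + insurance 111.63 + destination terminal 557.41 + delivery 416.90 + duty 15363.67 = 27269.09
Landed cost = invoice 102841.97 + 27269.09 = 130111.06

Total landed cost: CHF 130111.06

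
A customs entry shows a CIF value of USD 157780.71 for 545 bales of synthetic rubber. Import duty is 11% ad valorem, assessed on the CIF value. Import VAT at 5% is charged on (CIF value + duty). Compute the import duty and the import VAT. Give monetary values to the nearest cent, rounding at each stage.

Import duty = 157780.71 × 11% = 17355.88
VAT base = CIF + duty = 157780.71 + 17355.88 = 175136.59
Import VAT = 175136.59 × 5% = 8756.83

Import duty: USD 17355.88; import VAT: USD 8756.83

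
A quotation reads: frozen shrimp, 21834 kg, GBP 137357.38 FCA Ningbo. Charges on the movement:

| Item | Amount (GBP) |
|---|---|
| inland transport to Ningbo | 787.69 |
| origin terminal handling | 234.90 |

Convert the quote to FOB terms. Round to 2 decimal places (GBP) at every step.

Not relevant to the conversion: inland to port — on the seller under both FCA and FOB; already in the FCA price and stays in the FOB price.
From FCA to FOB, the seller additionally bears: origin terminal.
FOB price = 137357.38 + 234.90 = 137592.28

FOB price: GBP 137592.28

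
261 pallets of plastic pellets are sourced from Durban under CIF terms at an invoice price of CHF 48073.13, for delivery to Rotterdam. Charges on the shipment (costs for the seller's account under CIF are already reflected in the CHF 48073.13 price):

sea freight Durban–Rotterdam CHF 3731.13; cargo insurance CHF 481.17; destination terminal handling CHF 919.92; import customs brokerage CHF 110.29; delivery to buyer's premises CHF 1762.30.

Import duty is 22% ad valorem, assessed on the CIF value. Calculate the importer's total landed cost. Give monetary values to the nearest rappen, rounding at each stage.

CIF: the seller pays costs through ocean freight and marine insurance to the destination port.
Already in the invoice (seller's account under CIF): freight, insurance — exclude.
The CIF price already equals the CIF value: 48073.13
Import duty = 48073.13 × 22% = 10576.09
Buyer bears: destination terminal 919.92 + brokerage 110.29 + delivery 1762.30 + duty 10576.09 = 13368.60
Landed cost = invoice 48073.13 + 13368.60 = 61441.73

Total landed cost: CHF 61441.73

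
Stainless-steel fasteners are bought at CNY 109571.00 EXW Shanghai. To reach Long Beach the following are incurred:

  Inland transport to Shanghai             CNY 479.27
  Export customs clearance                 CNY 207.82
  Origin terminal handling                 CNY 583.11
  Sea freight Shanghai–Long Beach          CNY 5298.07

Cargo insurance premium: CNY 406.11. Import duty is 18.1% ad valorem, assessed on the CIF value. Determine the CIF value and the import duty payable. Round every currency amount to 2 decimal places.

CIF = EXW price + pre-shipment costs + freight + insurance
CIF = 109571.00 + 479.27 + 207.82 + 583.11 + 5298.07 + 406.11 = 116545.38
Import duty = 116545.38 × 18.1% = 21094.71

CIF value: CNY 116545.38; import duty: CNY 21094.71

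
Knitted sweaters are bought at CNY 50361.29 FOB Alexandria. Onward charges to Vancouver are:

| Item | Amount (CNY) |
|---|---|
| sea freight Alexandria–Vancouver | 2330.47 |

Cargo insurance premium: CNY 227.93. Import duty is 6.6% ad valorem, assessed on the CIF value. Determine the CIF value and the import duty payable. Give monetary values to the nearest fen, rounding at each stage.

CIF value: CNY 52919.69; import duty: CNY 3492.70

CIF = FOB price + freight + insurance
CIF = 50361.29 + 2330.47 + 227.93 = 52919.69
Import duty = 52919.69 × 6.6% = 3492.70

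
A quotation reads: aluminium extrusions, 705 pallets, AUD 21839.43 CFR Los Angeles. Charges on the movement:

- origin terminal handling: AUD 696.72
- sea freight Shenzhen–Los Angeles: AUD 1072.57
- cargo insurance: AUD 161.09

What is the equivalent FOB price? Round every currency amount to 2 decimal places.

Not relevant to the conversion: origin terminal — on the seller under both CFR and FOB; already in the CFR price and stays in the FOB price. insurance — on the buyer under both terms; not part of either seller's price.
From CFR to FOB, the seller no longer bears: freight.
FOB price = 21839.43 − 1072.57 = 20766.86

FOB price: AUD 20766.86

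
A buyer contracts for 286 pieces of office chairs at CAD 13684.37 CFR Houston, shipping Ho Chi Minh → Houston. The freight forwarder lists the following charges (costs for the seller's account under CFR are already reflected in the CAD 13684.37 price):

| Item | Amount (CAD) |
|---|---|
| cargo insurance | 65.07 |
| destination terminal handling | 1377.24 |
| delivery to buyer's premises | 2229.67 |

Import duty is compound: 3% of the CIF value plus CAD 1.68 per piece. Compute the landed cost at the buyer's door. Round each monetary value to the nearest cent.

Total landed cost: CAD 18249.31

CFR: the seller pays costs through ocean freight to the destination port, but not insurance.
CIF value = CFR price + insurance = 13684.37 + 65.07 = 13749.44
Ad valorem component: 13749.44 × 3% = 412.48
Specific component: 286 × 1.68 = 480.48
Import duty = 412.48 + 480.48 = 892.96
Buyer bears: insurance 65.07 + destination terminal 1377.24 + delivery 2229.67 + duty 892.96 = 4564.94
Landed cost = invoice 13684.37 + 4564.94 = 18249.31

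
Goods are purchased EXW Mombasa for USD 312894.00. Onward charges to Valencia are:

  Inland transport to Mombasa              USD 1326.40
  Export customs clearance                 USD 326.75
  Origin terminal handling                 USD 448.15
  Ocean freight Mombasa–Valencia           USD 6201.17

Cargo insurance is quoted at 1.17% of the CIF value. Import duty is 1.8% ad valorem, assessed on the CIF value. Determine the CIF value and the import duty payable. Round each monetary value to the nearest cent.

Let C be the CIF value. C = EXW price + pre-shipment costs + freight + 1.17% × C
C − 1.17% × C = 312894.00 + 1326.40 + 326.75 + 448.15 + 6201.17
0.9883 × C = 321196.47
C = 321196.47 / 0.9883 = 324998.96
Insurance premium = 1.17% × 324998.96 = 3802.49
Import duty = 324998.96 × 1.8% = 5849.98

CIF value: USD 324998.96; import duty: USD 5849.98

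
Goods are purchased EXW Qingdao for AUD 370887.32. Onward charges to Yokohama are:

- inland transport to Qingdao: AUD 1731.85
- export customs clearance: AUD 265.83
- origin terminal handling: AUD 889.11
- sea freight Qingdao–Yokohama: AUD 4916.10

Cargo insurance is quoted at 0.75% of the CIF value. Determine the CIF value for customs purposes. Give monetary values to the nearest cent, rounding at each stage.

Let C be the CIF value. C = EXW price + pre-shipment costs + freight + 0.75% × C
C − 0.75% × C = 370887.32 + 1731.85 + 265.83 + 889.11 + 4916.10
0.9925 × C = 378690.21
C = 378690.21 / 0.9925 = 381551.85
Insurance premium = 0.75% × 381551.85 = 2861.64

CIF value: AUD 381551.85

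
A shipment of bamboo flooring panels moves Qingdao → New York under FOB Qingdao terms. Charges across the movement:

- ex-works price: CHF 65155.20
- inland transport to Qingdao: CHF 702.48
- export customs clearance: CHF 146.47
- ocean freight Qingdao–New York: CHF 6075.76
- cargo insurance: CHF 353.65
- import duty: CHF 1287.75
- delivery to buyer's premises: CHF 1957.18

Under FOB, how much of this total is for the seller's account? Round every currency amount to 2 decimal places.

FOB: the seller bears costs until goods are on board at the origin port; the buyer bears freight, insurance and all costs thereafter.
Seller's account: goods 65155.20 + inland to port 702.48 + export clearance 146.47 = 66004.15
Buyer's account: freight 6075.76 + insurance 353.65 + duty 1287.75 + delivery 1957.18 = 9674.34

Seller's account: CHF 66004.15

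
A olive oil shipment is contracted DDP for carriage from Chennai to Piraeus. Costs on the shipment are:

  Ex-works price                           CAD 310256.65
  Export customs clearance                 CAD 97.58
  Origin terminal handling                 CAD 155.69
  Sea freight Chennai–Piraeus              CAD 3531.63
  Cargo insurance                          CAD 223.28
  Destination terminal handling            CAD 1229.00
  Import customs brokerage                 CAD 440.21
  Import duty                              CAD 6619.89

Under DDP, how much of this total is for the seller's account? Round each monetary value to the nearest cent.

Seller's account: CAD 322553.93

DDP: the seller bears all costs including import duty.
Seller's account: goods 310256.65 + export clearance 97.58 + origin terminal 155.69 + freight 3531.63 + insurance 223.28 + destination terminal 1229.00 + brokerage 440.21 + duty 6619.89 = 322553.93
Buyer's account: 0.00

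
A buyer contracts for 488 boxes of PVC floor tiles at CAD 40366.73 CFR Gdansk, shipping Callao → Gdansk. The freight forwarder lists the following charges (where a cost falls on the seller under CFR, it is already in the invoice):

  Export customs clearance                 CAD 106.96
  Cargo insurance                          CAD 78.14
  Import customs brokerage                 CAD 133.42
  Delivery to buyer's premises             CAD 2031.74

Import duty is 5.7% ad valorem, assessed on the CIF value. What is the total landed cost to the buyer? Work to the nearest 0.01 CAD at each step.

CFR: the seller pays costs through ocean freight to the destination port, but not insurance.
Already in the invoice (seller's account under CFR): export clearance — exclude.
CIF value = CFR price + insurance = 40366.73 + 78.14 = 40444.87
Import duty = 40444.87 × 5.7% = 2305.36
Buyer bears: insurance 78.14 + brokerage 133.42 + delivery 2031.74 + duty 2305.36 = 4548.66
Landed cost = invoice 40366.73 + 4548.66 = 44915.39

Total landed cost: CAD 44915.39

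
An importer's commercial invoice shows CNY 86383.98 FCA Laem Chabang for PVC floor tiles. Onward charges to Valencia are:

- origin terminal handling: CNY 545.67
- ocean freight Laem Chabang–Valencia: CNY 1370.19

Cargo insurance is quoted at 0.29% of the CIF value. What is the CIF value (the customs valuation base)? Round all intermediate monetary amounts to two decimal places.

Let C be the CIF value. C = FCA price + pre-shipment costs + freight + 0.29% × C
C − 0.29% × C = 86383.98 + 545.67 + 1370.19
0.9971 × C = 88299.84
C = 88299.84 / 0.9971 = 88556.65
Insurance premium = 0.29% × 88556.65 = 256.81

CIF value: CNY 88556.65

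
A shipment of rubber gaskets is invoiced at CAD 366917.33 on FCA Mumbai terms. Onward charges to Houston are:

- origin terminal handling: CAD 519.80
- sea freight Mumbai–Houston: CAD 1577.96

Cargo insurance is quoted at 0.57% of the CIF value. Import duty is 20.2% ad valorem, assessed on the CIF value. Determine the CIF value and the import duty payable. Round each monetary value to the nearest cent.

CIF value: CAD 371130.53; import duty: CAD 74968.37

Let C be the CIF value. C = FCA price + pre-shipment costs + freight + 0.57% × C
C − 0.57% × C = 366917.33 + 519.80 + 1577.96
0.9943 × C = 369015.09
C = 369015.09 / 0.9943 = 371130.53
Insurance premium = 0.57% × 371130.53 = 2115.44
Import duty = 371130.53 × 20.2% = 74968.37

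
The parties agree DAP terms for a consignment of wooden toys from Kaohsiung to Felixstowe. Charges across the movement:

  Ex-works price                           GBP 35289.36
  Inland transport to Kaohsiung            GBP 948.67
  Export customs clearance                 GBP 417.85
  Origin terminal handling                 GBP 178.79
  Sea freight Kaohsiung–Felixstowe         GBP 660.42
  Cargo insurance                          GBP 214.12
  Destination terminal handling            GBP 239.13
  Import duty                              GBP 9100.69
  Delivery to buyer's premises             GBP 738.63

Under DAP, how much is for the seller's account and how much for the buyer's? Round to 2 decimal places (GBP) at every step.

Seller: GBP 38686.97; buyer: GBP 9100.69

DAP: the seller bears all costs to the named destination except import duty and clearance.
Seller's account: goods 35289.36 + inland to port 948.67 + export clearance 417.85 + origin terminal 178.79 + freight 660.42 + insurance 214.12 + destination terminal 239.13 + delivery 738.63 = 38686.97
Buyer's account: duty 9100.69 = 9100.69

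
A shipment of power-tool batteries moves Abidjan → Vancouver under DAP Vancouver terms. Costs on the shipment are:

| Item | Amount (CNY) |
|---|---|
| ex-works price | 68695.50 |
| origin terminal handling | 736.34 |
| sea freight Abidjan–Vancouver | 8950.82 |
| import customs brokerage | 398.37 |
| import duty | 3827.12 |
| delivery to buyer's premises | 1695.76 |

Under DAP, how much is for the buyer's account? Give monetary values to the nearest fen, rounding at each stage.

Buyer's account: CNY 4225.49

DAP: the seller bears all costs to the named destination except import duty and clearance.
Seller's account: goods 68695.50 + origin terminal 736.34 + freight 8950.82 + delivery 1695.76 = 80078.42
Buyer's account: brokerage 398.37 + duty 3827.12 = 4225.49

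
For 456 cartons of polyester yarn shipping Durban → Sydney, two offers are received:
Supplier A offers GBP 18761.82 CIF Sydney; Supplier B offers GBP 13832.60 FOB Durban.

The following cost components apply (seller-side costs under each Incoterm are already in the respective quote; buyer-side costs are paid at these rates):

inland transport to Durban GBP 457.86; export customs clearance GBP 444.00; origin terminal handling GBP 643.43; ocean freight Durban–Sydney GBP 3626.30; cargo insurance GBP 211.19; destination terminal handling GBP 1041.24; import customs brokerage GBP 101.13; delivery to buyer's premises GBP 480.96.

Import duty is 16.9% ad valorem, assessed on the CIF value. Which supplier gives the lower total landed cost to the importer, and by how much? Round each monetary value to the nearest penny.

Supplier B is cheaper by GBP 1276.23

Supplier A (CIF):
The CIF price already equals the CIF value: 18761.82
Import duty = 18761.82 × 16.9% = 3170.75
Buyer bears (A): 1041.24 + 101.13 + 480.96 = 1623.33
Landed cost (A) = invoice 18761.82 + 1623.33 + duty 3170.75 = 23555.90
Supplier B (FOB):
CIF value = FOB price + freight + insurance = 13832.60 + 3626.30 + 211.19 = 17670.09
Import duty = 17670.09 × 16.9% = 2986.25
Buyer bears (B): 3626.30 + 211.19 + 1041.24 + 101.13 + 480.96 = 5460.82
Landed cost (B) = invoice 13832.60 + 5460.82 + duty 2986.25 = 22279.67
Difference = |23555.90 − 22279.67| = 1276.23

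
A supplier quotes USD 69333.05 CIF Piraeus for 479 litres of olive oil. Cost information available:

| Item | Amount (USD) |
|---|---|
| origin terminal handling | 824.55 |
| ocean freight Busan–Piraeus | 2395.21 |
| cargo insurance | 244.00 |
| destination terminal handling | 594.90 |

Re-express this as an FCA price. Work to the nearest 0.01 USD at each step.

Not relevant to the conversion: destination terminal — on the buyer under both terms; not part of either seller's price.
From CIF to FCA, the seller no longer bears: origin terminal, freight, insurance.
FCA price = 69333.05 − 824.55 − 2395.21 − 244.00 = 65869.29

FCA price: USD 65869.29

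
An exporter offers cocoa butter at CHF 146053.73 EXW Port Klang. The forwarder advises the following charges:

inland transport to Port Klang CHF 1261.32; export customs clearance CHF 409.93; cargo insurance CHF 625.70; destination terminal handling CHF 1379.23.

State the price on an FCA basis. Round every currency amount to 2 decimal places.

FCA price: CHF 147724.98

Not relevant to the conversion: insurance, destination terminal — on the buyer under both terms; not part of either seller's price.
From EXW to FCA, the seller additionally bears: inland to port, export clearance.
FCA price = 146053.73 + 1261.32 + 409.93 = 147724.98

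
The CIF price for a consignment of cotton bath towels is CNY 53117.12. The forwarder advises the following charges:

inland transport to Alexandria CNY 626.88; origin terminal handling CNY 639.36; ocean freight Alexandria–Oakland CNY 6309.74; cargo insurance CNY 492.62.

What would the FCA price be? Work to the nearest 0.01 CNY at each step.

FCA price: CNY 45675.40

Not relevant to the conversion: inland to port — on the seller under both CIF and FCA; already in the CIF price and stays in the FCA price.
From CIF to FCA, the seller no longer bears: origin terminal, freight, insurance.
FCA price = 53117.12 − 639.36 − 6309.74 − 492.62 = 45675.40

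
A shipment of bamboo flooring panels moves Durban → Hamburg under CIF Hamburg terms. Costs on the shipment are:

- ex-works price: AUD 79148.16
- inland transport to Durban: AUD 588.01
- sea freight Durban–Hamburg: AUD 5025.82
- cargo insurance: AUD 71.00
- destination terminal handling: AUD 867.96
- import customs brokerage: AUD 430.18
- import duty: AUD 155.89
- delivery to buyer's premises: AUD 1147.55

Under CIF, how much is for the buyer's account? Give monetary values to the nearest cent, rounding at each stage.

Buyer's account: AUD 2601.58

CIF: the seller pays costs through ocean freight and marine insurance to the destination port.
Seller's account: goods 79148.16 + inland to port 588.01 + freight 5025.82 + insurance 71.00 = 84832.99
Buyer's account: destination terminal 867.96 + brokerage 430.18 + duty 155.89 + delivery 1147.55 = 2601.58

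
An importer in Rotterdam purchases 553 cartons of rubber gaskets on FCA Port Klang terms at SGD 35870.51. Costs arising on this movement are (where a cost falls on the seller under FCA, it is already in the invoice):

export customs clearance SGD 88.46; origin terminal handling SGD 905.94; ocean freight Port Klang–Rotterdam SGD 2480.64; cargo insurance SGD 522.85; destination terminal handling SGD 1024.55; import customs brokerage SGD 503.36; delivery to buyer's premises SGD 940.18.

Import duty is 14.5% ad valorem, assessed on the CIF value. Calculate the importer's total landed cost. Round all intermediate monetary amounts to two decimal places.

FCA: the seller delivers export-cleared goods to the carrier; the buyer bears costs from that point.
Already in the invoice (seller's account under FCA): export clearance — exclude.
CIF value = FCA price + origin terminal + freight + insurance = 35870.51 + 905.94 + 2480.64 + 522.85 = 39779.94
Import duty = 39779.94 × 14.5% = 5768.09
Buyer bears: origin terminal 905.94 + freight 2480.64 + insurance 522.85 + destination terminal 1024.55 + brokerage 503.36 + delivery 940.18 + duty 5768.09 = 12145.61
Landed cost = invoice 35870.51 + 12145.61 = 48016.12

Total landed cost: SGD 48016.12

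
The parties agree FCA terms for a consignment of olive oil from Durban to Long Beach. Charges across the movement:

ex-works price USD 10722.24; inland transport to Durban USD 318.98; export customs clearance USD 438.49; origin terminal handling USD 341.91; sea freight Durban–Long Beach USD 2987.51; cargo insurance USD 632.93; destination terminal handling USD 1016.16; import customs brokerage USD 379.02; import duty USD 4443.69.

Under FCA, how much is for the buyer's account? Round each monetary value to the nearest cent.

FCA: the seller delivers export-cleared goods to the carrier; the buyer bears costs from that point.
Seller's account: goods 10722.24 + inland to port 318.98 + export clearance 438.49 = 11479.71
Buyer's account: origin terminal 341.91 + freight 2987.51 + insurance 632.93 + destination terminal 1016.16 + brokerage 379.02 + duty 4443.69 = 9801.22

Buyer's account: USD 9801.22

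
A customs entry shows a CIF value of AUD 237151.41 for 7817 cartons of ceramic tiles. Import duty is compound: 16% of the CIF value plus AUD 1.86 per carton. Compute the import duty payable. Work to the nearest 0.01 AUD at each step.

Ad valorem component: 237151.41 × 16% = 37944.23
Specific component: 7817 × 1.86 = 14539.62
Import duty = 37944.23 + 14539.62 = 52483.85

Import duty: AUD 52483.85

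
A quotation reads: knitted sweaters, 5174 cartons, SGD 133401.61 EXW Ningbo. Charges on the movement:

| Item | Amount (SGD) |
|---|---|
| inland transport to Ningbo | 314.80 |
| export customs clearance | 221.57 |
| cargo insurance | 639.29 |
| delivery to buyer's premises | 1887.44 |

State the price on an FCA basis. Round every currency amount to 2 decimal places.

FCA price: SGD 133937.98

Not relevant to the conversion: insurance, delivery — on the buyer under both terms; not part of either seller's price.
From EXW to FCA, the seller additionally bears: inland to port, export clearance.
FCA price = 133401.61 + 314.80 + 221.57 = 133937.98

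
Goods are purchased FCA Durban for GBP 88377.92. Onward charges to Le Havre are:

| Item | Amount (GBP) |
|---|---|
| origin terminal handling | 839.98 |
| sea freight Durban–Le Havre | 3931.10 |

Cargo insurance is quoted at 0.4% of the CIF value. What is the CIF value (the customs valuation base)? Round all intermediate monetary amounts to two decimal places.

Let C be the CIF value. C = FCA price + pre-shipment costs + freight + 0.4% × C
C − 0.4% × C = 88377.92 + 839.98 + 3931.10
0.996 × C = 93149.00
C = 93149.00 / 0.996 = 93523.09
Insurance premium = 0.4% × 93523.09 = 374.09

CIF value: GBP 93523.09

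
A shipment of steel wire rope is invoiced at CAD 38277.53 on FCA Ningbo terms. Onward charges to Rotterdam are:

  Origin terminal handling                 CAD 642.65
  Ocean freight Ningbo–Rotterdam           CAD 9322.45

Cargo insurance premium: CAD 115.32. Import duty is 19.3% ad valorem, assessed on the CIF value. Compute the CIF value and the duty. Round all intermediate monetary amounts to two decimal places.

CIF value: CAD 48357.95; import duty: CAD 9333.08

CIF = FCA price + pre-shipment costs + freight + insurance
CIF = 38277.53 + 642.65 + 9322.45 + 115.32 = 48357.95
Import duty = 48357.95 × 19.3% = 9333.08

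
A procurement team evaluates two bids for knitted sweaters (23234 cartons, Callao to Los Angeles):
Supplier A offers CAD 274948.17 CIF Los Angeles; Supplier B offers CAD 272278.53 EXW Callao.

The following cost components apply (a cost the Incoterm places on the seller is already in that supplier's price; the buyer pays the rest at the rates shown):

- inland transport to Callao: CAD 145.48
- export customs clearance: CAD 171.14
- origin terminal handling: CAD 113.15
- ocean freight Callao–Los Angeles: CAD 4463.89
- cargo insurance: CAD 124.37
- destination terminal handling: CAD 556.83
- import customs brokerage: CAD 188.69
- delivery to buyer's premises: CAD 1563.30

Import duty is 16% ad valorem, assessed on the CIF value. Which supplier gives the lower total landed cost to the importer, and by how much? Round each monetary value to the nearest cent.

Supplier A (CIF):
The CIF price already equals the CIF value: 274948.17
Import duty = 274948.17 × 16% = 43991.71
Buyer bears (A): 556.83 + 188.69 + 1563.30 = 2308.82
Landed cost (A) = invoice 274948.17 + 2308.82 + duty 43991.71 = 321248.70
Supplier B (EXW):
CIF value = EXW price + inland to port + export clearance + origin terminal + freight + insurance = 272278.53 + 145.48 + 171.14 + 113.15 + 4463.89 + 124.37 = 277296.56
Import duty = 277296.56 × 16% = 44367.45
Buyer bears (B): 145.48 + 171.14 + 113.15 + 4463.89 + 124.37 + 556.83 + 188.69 + 1563.30 = 7326.85
Landed cost (B) = invoice 272278.53 + 7326.85 + duty 44367.45 = 323972.83
Difference = |321248.70 − 323972.83| = 2724.13

Supplier A is cheaper by CAD 2724.13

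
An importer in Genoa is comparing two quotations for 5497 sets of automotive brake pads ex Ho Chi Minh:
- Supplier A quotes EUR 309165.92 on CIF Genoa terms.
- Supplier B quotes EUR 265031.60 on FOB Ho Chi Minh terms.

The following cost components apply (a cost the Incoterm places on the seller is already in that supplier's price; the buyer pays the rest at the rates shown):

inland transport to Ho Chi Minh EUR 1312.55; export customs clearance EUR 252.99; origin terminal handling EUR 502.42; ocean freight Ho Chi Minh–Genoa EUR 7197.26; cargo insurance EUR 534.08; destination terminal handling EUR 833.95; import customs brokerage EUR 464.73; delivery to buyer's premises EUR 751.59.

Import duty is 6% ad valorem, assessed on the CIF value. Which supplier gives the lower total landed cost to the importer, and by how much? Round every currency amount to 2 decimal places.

Supplier B is cheaper by EUR 38587.16

Supplier A (CIF):
The CIF price already equals the CIF value: 309165.92
Import duty = 309165.92 × 6% = 18549.96
Buyer bears (A): 833.95 + 464.73 + 751.59 = 2050.27
Landed cost (A) = invoice 309165.92 + 2050.27 + duty 18549.96 = 329766.15
Supplier B (FOB):
CIF value = FOB price + freight + insurance = 265031.60 + 7197.26 + 534.08 = 272762.94
Import duty = 272762.94 × 6% = 16365.78
Buyer bears (B): 7197.26 + 534.08 + 833.95 + 464.73 + 751.59 = 9781.61
Landed cost (B) = invoice 265031.60 + 9781.61 + duty 16365.78 = 291178.99
Difference = |329766.15 − 291178.99| = 38587.16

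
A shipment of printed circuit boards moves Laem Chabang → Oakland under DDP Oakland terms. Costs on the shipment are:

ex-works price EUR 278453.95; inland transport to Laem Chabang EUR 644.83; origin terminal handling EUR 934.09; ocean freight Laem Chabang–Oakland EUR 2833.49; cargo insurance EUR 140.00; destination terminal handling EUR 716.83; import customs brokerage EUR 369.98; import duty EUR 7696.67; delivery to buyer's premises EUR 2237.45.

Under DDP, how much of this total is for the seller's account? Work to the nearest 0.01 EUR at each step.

Seller's account: EUR 294027.29

DDP: the seller bears all costs including import duty.
Seller's account: goods 278453.95 + inland to port 644.83 + origin terminal 934.09 + freight 2833.49 + insurance 140.00 + destination terminal 716.83 + brokerage 369.98 + duty 7696.67 + delivery 2237.45 = 294027.29
Buyer's account: 0.00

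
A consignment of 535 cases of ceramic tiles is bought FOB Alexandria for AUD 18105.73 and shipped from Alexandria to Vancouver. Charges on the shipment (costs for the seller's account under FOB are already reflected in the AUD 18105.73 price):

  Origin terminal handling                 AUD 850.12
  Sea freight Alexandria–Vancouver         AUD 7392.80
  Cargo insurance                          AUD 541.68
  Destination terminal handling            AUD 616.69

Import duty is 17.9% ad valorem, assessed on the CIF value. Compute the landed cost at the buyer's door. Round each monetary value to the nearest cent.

FOB: the seller bears costs until goods are on board at the origin port; the buyer bears freight, insurance and all costs thereafter.
Already in the invoice (seller's account under FOB): origin terminal — exclude.
CIF value = FOB price + freight + insurance = 18105.73 + 7392.80 + 541.68 = 26040.21
Import duty = 26040.21 × 17.9% = 4661.20
Buyer bears: freight 7392.80 + insurance 541.68 + destination terminal 616.69 + duty 4661.20 = 13212.37
Landed cost = invoice 18105.73 + 13212.37 = 31318.10

Total landed cost: AUD 31318.10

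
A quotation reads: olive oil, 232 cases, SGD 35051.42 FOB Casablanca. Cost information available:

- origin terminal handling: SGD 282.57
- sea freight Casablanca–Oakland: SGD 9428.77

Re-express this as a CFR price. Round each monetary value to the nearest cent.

CFR price: SGD 44480.19

Not relevant to the conversion: origin terminal — on the seller under both FOB and CFR; already in the FOB price and stays in the CFR price.
From FOB to CFR, the seller additionally bears: freight.
CFR price = 35051.42 + 9428.77 = 44480.19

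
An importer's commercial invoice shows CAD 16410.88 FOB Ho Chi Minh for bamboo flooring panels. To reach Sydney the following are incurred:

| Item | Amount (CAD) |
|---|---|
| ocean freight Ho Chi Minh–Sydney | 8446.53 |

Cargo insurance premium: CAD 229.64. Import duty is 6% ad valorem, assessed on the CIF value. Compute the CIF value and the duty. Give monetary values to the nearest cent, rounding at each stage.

CIF = FOB price + freight + insurance
CIF = 16410.88 + 8446.53 + 229.64 = 25087.05
Import duty = 25087.05 × 6% = 1505.22

CIF value: CAD 25087.05; import duty: CAD 1505.22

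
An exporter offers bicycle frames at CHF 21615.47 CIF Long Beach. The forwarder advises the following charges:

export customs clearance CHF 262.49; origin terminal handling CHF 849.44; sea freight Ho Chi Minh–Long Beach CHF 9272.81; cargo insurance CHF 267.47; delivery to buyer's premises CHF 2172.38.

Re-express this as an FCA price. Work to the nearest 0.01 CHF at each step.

FCA price: CHF 11225.75

Not relevant to the conversion: export clearance — on the seller under both CIF and FCA; already in the CIF price and stays in the FCA price. delivery — on the buyer under both terms; not part of either seller's price.
From CIF to FCA, the seller no longer bears: origin terminal, freight, insurance.
FCA price = 21615.47 − 849.44 − 9272.81 − 267.47 = 11225.75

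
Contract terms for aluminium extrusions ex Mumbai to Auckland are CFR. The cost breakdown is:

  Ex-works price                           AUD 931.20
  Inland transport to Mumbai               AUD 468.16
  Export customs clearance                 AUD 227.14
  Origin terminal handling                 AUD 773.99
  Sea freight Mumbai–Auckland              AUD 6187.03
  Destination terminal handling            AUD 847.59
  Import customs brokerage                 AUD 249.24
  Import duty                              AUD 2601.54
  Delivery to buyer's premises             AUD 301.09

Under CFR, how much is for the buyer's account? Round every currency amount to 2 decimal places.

Buyer's account: AUD 3999.46

CFR: the seller pays costs through ocean freight to the destination port, but not insurance.
Seller's account: goods 931.20 + inland to port 468.16 + export clearance 227.14 + origin terminal 773.99 + freight 6187.03 = 8587.52
Buyer's account: destination terminal 847.59 + brokerage 249.24 + duty 2601.54 + delivery 301.09 = 3999.46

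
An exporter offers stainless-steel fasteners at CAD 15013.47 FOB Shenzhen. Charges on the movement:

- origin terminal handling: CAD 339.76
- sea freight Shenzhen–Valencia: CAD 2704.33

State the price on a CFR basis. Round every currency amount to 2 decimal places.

CFR price: CAD 17717.80

Not relevant to the conversion: origin terminal — on the seller under both FOB and CFR; already in the FOB price and stays in the CFR price.
From FOB to CFR, the seller additionally bears: freight.
CFR price = 15013.47 + 2704.33 = 17717.80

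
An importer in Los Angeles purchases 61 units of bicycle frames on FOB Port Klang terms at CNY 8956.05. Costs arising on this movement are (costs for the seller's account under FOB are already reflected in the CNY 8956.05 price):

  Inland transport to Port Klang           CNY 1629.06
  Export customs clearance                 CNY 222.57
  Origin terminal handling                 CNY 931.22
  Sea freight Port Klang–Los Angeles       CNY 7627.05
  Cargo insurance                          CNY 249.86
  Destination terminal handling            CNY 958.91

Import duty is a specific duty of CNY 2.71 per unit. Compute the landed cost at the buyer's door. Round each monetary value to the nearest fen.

FOB: the seller bears costs until goods are on board at the origin port; the buyer bears freight, insurance and all costs thereafter.
Already in the invoice (seller's account under FOB): inland to port, export clearance, origin terminal — exclude.
CIF value = FOB price + freight + insurance = 8956.05 + 7627.05 + 249.86 = 16832.96
Import duty = 61 × 2.71 = 165.31
Buyer bears: freight 7627.05 + insurance 249.86 + destination terminal 958.91 + duty 165.31 = 9001.13
Landed cost = invoice 8956.05 + 9001.13 = 17957.18

Total landed cost: CNY 17957.18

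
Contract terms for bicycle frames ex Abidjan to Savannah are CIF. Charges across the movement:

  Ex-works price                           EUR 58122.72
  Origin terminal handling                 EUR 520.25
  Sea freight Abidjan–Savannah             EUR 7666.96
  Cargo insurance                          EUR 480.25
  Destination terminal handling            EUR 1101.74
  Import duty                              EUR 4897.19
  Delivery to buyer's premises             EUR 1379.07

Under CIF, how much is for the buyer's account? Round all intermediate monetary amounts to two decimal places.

Buyer's account: EUR 7378.00

CIF: the seller pays costs through ocean freight and marine insurance to the destination port.
Seller's account: goods 58122.72 + origin terminal 520.25 + freight 7666.96 + insurance 480.25 = 66790.18
Buyer's account: destination terminal 1101.74 + duty 4897.19 + delivery 1379.07 = 7378.00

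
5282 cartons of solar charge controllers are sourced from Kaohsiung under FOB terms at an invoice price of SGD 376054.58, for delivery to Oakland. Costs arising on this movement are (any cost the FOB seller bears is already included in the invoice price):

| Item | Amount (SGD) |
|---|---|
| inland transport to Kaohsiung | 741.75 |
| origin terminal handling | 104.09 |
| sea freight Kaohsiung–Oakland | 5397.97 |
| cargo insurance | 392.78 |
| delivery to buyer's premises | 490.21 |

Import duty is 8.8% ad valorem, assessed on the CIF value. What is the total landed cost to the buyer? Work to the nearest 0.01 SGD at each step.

FOB: the seller bears costs until goods are on board at the origin port; the buyer bears freight, insurance and all costs thereafter.
Already in the invoice (seller's account under FOB): inland to port, origin terminal — exclude.
CIF value = FOB price + freight + insurance = 376054.58 + 5397.97 + 392.78 = 381845.33
Import duty = 381845.33 × 8.8% = 33602.39
Buyer bears: freight 5397.97 + insurance 392.78 + delivery 490.21 + duty 33602.39 = 39883.35
Landed cost = invoice 376054.58 + 39883.35 = 415937.93

Total landed cost: SGD 415937.93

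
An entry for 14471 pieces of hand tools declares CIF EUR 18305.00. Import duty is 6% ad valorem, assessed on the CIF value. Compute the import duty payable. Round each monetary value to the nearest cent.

Import duty = 18305.00 × 6% = 1098.30

Import duty: EUR 1098.30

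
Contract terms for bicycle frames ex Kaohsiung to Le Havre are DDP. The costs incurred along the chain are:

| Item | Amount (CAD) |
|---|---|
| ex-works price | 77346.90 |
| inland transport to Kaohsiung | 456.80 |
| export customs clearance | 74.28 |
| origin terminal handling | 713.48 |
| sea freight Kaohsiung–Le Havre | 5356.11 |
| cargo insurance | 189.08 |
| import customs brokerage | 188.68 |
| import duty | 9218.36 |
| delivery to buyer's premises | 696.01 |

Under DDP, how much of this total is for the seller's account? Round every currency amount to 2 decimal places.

Seller's account: CAD 94239.70

DDP: the seller bears all costs including import duty.
Seller's account: goods 77346.90 + inland to port 456.80 + export clearance 74.28 + origin terminal 713.48 + freight 5356.11 + insurance 189.08 + brokerage 188.68 + duty 9218.36 + delivery 696.01 = 94239.70
Buyer's account: 0.00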